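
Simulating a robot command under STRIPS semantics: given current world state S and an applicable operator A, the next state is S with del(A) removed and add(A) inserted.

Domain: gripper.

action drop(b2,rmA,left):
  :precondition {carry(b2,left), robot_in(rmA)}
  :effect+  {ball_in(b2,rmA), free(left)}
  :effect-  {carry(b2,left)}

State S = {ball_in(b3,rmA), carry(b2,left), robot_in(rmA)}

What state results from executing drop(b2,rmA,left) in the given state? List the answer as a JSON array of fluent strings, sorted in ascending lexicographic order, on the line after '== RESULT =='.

Compute (S \ del) ∪ add:
  pre ⊆ S: {carry(b2,left), robot_in(rmA)} ⊆ S  — applicable
  S \ del = {ball_in(b3,rmA), robot_in(rmA)}
  ∪ add   = {ball_in(b2,rmA), ball_in(b3,rmA), free(left), robot_in(rmA)}

== RESULT ==
["ball_in(b2,rmA)", "ball_in(b3,rmA)", "free(left)", "robot_in(rmA)"]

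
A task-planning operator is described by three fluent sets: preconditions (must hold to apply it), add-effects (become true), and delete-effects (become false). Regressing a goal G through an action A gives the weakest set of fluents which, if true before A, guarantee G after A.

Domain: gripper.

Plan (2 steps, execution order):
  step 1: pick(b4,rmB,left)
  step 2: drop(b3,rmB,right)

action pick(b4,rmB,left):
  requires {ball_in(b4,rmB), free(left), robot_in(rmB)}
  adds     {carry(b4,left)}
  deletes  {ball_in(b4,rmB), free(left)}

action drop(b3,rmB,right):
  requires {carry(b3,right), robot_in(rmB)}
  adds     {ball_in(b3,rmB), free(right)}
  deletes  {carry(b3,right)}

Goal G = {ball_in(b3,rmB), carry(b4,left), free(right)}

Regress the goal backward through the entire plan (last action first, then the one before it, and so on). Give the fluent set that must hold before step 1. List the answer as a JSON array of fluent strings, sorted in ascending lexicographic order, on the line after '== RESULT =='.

Work backward from the goal:
  through step 2 (drop(b3,rmB,right)): drop {ball_in(b3,rmB), free(right)}, keep {carry(b4,left)}, require {carry(b3,right), robot_in(rmB)}
    → {carry(b3,right), carry(b4,left), robot_in(rmB)}
  through step 1 (pick(b4,rmB,left)): drop {carry(b4,left)}, keep {carry(b3,right), robot_in(rmB)}, require {ball_in(b4,rmB), free(left), robot_in(rmB)}
    → {ball_in(b4,rmB), carry(b3,right), free(left), robot_in(rmB)}

== RESULT ==
["ball_in(b4,rmB)", "carry(b3,right)", "free(left)", "robot_in(rmB)"]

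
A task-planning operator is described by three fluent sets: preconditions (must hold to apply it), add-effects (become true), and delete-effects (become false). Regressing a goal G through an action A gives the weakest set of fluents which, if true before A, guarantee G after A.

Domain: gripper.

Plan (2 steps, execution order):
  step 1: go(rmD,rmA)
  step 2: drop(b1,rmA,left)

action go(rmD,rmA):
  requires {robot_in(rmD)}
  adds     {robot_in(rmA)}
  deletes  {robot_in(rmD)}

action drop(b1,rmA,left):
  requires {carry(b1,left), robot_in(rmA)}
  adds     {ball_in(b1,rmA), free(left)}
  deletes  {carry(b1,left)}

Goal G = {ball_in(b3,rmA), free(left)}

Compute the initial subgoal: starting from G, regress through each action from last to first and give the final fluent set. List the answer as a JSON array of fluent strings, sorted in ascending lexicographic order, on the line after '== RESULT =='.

Regress step by step:
  through step 2 (drop(b1,rmA,left)): drop {free(left)}, keep {ball_in(b3,rmA)}, require {carry(b1,left), robot_in(rmA)}
    → {ball_in(b3,rmA), carry(b1,left), robot_in(rmA)}
  through step 1 (go(rmD,rmA)): drop {robot_in(rmA)}, keep {ball_in(b3,rmA), carry(b1,left)}, require {robot_in(rmD)}
    → {ball_in(b3,rmA), carry(b1,left), robot_in(rmD)}

== RESULT ==
["ball_in(b3,rmA)", "carry(b1,left)", "robot_in(rmD)"]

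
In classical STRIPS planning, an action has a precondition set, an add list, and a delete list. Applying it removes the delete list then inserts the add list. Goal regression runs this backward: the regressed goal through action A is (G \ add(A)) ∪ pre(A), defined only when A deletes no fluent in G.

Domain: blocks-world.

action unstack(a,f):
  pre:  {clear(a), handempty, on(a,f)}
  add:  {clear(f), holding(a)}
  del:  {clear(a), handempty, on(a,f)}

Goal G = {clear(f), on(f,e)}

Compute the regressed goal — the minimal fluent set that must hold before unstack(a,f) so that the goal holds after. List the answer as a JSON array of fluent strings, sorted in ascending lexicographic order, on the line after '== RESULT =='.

Compute (G \ add) ∪ pre:
  G ∩ del = {}  (empty — regression defined)
  G \ add = {clear(f), on(f,e)} \ {clear(f), holding(a)} = {on(f,e)}
  ∪ pre   = {on(f,e)} ∪ {clear(a), handempty, on(a,f)}
          = {clear(a), handempty, on(a,f), on(f,e)}

== RESULT ==
["clear(a)", "handempty", "on(a,f)", "on(f,e)"]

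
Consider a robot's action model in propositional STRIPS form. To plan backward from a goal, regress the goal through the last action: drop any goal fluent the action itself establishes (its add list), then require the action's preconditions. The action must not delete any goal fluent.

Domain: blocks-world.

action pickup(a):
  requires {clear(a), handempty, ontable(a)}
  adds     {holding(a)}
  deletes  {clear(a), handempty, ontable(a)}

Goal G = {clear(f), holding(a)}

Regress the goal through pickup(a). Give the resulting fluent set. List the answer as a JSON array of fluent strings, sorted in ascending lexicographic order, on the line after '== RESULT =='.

Compute (G \ add) ∪ pre:
  G ∩ del = {}  (empty — regression defined)
  G \ add = {clear(f), holding(a)} \ {holding(a)} = {clear(f)}
  ∪ pre   = {clear(f)} ∪ {clear(a), handempty, ontable(a)}
          = {clear(a), clear(f), handempty, ontable(a)}

== RESULT ==
["clear(a)", "clear(f)", "handempty", "ontable(a)"]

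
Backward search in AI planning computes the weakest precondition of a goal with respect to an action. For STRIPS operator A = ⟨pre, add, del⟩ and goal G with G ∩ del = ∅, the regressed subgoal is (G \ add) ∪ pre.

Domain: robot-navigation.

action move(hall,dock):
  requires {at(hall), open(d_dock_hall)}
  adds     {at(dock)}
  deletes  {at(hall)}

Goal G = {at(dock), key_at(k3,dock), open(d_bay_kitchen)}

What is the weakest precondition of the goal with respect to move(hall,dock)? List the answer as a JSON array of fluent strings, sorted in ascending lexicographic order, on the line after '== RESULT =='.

Regress:
  G ∩ del = {}  (empty — regression defined)
  G \ add = {at(dock), key_at(k3,dock), open(d_bay_kitchen)} \ {at(dock)} = {key_at(k3,dock), open(d_bay_kitchen)}
  ∪ pre   = {key_at(k3,dock), open(d_bay_kitchen)} ∪ {at(hall), open(d_dock_hall)}
          = {at(hall), key_at(k3,dock), open(d_bay_kitchen), open(d_dock_hall)}

== RESULT ==
["at(hall)", "key_at(k3,dock)", "open(d_bay_kitchen)", "open(d_dock_hall)"]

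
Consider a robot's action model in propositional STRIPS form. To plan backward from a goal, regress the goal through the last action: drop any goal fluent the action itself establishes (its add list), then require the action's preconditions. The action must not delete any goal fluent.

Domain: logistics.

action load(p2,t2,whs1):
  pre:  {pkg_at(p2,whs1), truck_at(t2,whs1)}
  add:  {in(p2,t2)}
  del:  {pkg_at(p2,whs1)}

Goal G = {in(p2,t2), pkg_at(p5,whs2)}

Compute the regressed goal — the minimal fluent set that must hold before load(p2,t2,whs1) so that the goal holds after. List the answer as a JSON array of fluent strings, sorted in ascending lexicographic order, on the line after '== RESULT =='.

Compute (G \ add) ∪ pre:
  G ∩ del = {}  (empty — regression defined)
  G \ add = {in(p2,t2), pkg_at(p5,whs2)} \ {in(p2,t2)} = {pkg_at(p5,whs2)}
  ∪ pre   = {pkg_at(p5,whs2)} ∪ {pkg_at(p2,whs1), truck_at(t2,whs1)}
          = {pkg_at(p2,whs1), pkg_at(p5,whs2), truck_at(t2,whs1)}

== RESULT ==
["pkg_at(p2,whs1)", "pkg_at(p5,whs2)", "truck_at(t2,whs1)"]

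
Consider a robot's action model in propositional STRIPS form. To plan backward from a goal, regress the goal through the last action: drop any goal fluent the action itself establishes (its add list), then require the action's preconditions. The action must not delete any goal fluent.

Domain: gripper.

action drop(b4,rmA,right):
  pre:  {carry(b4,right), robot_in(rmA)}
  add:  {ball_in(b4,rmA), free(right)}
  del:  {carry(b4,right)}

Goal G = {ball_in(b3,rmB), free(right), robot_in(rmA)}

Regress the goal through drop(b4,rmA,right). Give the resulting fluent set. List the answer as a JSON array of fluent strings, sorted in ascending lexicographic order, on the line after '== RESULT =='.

Compute (G \ add) ∪ pre:
  G ∩ del = {}  (empty — regression defined)
  G \ add = {ball_in(b3,rmB), free(right), robot_in(rmA)} \ {ball_in(b4,rmA), free(right)} = {ball_in(b3,rmB), robot_in(rmA)}
  ∪ pre   = {ball_in(b3,rmB), robot_in(rmA)} ∪ {carry(b4,right), robot_in(rmA)}
          = {ball_in(b3,rmB), carry(b4,right), robot_in(rmA)}

== RESULT ==
["ball_in(b3,rmB)", "carry(b4,right)", "robot_in(rmA)"]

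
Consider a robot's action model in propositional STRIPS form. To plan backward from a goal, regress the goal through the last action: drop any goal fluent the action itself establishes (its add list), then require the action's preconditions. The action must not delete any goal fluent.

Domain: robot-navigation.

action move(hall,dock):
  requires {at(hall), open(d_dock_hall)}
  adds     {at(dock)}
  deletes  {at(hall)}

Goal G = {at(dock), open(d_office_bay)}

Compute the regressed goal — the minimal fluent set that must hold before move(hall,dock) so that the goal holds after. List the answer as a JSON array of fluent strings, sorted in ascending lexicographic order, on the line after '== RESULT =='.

Regress:
  G ∩ del = {}  (empty — regression defined)
  G \ add = {at(dock), open(d_office_bay)} \ {at(dock)} = {open(d_office_bay)}
  ∪ pre   = {open(d_office_bay)} ∪ {at(hall), open(d_dock_hall)}
          = {at(hall), open(d_dock_hall), open(d_office_bay)}

== RESULT ==
["at(hall)", "open(d_dock_hall)", "open(d_office_bay)"]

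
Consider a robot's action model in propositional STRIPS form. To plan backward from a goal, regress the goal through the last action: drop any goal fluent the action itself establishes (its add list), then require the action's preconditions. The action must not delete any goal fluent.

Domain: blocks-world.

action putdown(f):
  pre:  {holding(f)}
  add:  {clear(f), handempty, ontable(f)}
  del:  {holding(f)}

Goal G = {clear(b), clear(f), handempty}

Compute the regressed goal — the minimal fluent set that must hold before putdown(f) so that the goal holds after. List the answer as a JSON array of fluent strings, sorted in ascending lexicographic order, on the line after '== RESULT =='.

Regress:
  G ∩ del = {}  (empty — regression defined)
  G \ add = {clear(b), clear(f), handempty} \ {clear(f), handempty, ontable(f)} = {clear(b)}
  ∪ pre   = {clear(b)} ∪ {holding(f)}
          = {clear(b), holding(f)}

== RESULT ==
["clear(b)", "holding(f)"]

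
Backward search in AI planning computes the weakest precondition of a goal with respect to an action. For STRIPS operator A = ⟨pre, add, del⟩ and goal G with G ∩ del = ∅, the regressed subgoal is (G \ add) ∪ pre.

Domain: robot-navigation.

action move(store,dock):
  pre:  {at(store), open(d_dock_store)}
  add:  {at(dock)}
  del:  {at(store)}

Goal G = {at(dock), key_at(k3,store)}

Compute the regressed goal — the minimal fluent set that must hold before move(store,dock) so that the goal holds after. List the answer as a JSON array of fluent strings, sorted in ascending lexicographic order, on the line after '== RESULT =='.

Compute (G \ add) ∪ pre:
  G ∩ del = {}  (empty — regression defined)
  G \ add = {at(dock), key_at(k3,store)} \ {at(dock)} = {key_at(k3,store)}
  ∪ pre   = {key_at(k3,store)} ∪ {at(store), open(d_dock_store)}
          = {at(store), key_at(k3,store), open(d_dock_store)}

== RESULT ==
["at(store)", "key_at(k3,store)", "open(d_dock_store)"]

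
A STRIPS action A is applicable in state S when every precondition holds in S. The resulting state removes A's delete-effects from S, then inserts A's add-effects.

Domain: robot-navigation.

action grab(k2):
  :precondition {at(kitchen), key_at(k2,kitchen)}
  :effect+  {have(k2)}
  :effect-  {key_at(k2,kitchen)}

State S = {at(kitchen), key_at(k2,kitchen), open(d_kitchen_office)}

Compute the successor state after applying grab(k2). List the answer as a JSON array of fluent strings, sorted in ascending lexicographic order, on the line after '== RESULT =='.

Compute (S \ del) ∪ add:
  pre ⊆ S: {at(kitchen), key_at(k2,kitchen)} ⊆ S  — applicable
  S \ del = {at(kitchen), open(d_kitchen_office)}
  ∪ add   = {at(kitchen), have(k2), open(d_kitchen_office)}

== RESULT ==
["at(kitchen)", "have(k2)", "open(d_kitchen_office)"]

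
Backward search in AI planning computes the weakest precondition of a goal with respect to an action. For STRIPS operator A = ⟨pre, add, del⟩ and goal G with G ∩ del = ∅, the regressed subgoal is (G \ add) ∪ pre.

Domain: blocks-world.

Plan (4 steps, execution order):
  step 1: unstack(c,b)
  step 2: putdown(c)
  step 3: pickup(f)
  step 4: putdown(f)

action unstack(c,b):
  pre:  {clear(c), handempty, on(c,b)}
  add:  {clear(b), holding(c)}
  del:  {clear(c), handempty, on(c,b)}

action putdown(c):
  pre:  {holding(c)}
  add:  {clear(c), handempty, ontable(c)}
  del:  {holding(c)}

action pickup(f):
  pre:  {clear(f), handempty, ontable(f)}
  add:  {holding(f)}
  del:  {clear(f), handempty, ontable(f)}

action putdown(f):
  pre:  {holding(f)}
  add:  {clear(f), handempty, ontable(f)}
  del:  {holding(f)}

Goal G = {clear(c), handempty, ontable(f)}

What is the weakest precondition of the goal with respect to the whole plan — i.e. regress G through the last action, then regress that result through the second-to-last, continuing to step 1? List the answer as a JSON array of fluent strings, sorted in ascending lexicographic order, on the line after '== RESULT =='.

Work backward from the goal:
  through step 4 (putdown(f)): drop {handempty, ontable(f)}, keep {clear(c)}, require {holding(f)}
    → {clear(c), holding(f)}
  through step 3 (pickup(f)): drop {holding(f)}, keep {clear(c)}, require {clear(f), handempty, ontable(f)}
    → {clear(c), clear(f), handempty, ontable(f)}
  through step 2 (putdown(c)): drop {clear(c), handempty}, keep {clear(f), ontable(f)}, require {holding(c)}
    → {clear(f), holding(c), ontable(f)}
  through step 1 (unstack(c,b)): drop {holding(c)}, keep {clear(f), ontable(f)}, require {clear(c), handempty, on(c,b)}
    → {clear(c), clear(f), handempty, on(c,b), ontable(f)}

== RESULT ==
["clear(c)", "clear(f)", "handempty", "on(c,b)", "ontable(f)"]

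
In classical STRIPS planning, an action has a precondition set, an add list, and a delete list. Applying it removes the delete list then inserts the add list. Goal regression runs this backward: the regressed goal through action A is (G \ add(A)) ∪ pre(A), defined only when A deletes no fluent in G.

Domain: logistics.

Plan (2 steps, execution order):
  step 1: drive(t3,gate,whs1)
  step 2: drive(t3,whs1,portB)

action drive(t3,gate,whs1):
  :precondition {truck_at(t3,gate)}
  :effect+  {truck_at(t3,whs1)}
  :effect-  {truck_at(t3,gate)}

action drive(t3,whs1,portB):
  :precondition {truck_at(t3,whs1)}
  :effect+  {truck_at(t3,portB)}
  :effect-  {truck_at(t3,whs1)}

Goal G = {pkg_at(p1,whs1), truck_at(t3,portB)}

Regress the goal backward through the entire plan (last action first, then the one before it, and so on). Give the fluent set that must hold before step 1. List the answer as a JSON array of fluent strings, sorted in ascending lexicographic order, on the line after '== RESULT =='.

Work backward from the goal:
  through step 2 (drive(t3,whs1,portB)): drop {truck_at(t3,portB)}, keep {pkg_at(p1,whs1)}, require {truck_at(t3,whs1)}
    → {pkg_at(p1,whs1), truck_at(t3,whs1)}
  through step 1 (drive(t3,gate,whs1)): drop {truck_at(t3,whs1)}, keep {pkg_at(p1,whs1)}, require {truck_at(t3,gate)}
    → {pkg_at(p1,whs1), truck_at(t3,gate)}

== RESULT ==
["pkg_at(p1,whs1)", "truck_at(t3,gate)"]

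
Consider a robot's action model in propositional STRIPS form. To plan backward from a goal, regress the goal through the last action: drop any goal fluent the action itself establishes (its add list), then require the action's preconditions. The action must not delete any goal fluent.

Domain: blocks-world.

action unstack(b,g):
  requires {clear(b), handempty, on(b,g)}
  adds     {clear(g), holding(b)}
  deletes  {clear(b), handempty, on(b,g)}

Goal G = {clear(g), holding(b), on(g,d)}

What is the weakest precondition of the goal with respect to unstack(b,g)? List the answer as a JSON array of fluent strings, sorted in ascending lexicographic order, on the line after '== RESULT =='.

Regress:
  G ∩ del = {}  (empty — regression defined)
  G \ add = {clear(g), holding(b), on(g,d)} \ {clear(g), holding(b)} = {on(g,d)}
  ∪ pre   = {on(g,d)} ∪ {clear(b), handempty, on(b,g)}
          = {clear(b), handempty, on(b,g), on(g,d)}

== RESULT ==
["clear(b)", "handempty", "on(b,g)", "on(g,d)"]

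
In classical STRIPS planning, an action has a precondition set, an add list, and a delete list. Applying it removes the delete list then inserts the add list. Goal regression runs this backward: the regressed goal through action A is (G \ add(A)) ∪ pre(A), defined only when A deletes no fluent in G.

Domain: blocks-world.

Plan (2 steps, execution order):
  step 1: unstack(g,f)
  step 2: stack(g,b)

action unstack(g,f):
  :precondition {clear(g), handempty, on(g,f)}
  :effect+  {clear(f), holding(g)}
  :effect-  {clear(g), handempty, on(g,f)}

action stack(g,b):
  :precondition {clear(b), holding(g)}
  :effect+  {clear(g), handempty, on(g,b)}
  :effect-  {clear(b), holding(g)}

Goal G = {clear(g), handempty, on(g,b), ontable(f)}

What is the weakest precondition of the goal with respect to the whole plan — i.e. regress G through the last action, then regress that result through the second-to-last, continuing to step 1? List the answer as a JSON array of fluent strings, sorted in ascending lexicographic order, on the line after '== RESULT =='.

Regress step by step:
  through step 2 (stack(g,b)): drop {clear(g), handempty, on(g,b)}, keep {ontable(f)}, require {clear(b), holding(g)}
    → {clear(b), holding(g), ontable(f)}
  through step 1 (unstack(g,f)): drop {holding(g)}, keep {clear(b), ontable(f)}, require {clear(g), handempty, on(g,f)}
    → {clear(b), clear(g), handempty, on(g,f), ontable(f)}

== RESULT ==
["clear(b)", "clear(g)", "handempty", "on(g,f)", "ontable(f)"]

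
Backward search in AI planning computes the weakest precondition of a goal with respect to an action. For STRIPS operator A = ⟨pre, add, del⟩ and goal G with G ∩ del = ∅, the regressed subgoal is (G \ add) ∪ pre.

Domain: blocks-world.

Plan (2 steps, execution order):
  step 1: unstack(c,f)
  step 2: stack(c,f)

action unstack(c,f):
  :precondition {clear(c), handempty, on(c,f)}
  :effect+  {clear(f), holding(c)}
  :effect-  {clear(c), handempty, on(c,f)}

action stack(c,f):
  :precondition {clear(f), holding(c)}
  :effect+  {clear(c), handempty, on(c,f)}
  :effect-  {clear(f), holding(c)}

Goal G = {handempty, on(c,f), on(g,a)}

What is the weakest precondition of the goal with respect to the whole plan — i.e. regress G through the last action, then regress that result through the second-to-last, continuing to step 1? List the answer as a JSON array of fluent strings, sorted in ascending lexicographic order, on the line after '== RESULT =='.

Regress step by step:
  through step 2 (stack(c,f)): drop {handempty, on(c,f)}, keep {on(g,a)}, require {clear(f), holding(c)}
    → {clear(f), holding(c), on(g,a)}
  through step 1 (unstack(c,f)): drop {clear(f), holding(c)}, keep {on(g,a)}, require {clear(c), handempty, on(c,f)}
    → {clear(c), handempty, on(c,f), on(g,a)}

== RESULT ==
["clear(c)", "handempty", "on(c,f)", "on(g,a)"]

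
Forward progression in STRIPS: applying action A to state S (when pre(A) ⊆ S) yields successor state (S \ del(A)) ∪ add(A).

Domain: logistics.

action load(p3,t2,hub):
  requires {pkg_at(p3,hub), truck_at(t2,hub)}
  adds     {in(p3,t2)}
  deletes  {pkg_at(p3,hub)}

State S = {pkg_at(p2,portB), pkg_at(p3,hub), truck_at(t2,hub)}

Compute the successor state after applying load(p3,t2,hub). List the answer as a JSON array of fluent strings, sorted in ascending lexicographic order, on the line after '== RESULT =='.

Compute (S \ del) ∪ add:
  pre ⊆ S: {pkg_at(p3,hub), truck_at(t2,hub)} ⊆ S  — applicable
  S \ del = {pkg_at(p2,portB), truck_at(t2,hub)}
  ∪ add   = {in(p3,t2), pkg_at(p2,portB), truck_at(t2,hub)}

== RESULT ==
["in(p3,t2)", "pkg_at(p2,portB)", "truck_at(t2,hub)"]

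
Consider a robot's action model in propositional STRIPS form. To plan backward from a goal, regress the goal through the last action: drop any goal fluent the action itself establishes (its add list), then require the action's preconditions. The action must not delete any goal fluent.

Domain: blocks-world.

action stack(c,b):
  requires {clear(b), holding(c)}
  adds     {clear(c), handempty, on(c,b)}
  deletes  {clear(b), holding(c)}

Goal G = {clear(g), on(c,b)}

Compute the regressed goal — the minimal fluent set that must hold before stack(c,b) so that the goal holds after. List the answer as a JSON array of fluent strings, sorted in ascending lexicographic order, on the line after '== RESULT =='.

Regress:
  G ∩ del = {}  (empty — regression defined)
  G \ add = {clear(g), on(c,b)} \ {clear(c), handempty, on(c,b)} = {clear(g)}
  ∪ pre   = {clear(g)} ∪ {clear(b), holding(c)}
          = {clear(b), clear(g), holding(c)}

== RESULT ==
["clear(b)", "clear(g)", "holding(c)"]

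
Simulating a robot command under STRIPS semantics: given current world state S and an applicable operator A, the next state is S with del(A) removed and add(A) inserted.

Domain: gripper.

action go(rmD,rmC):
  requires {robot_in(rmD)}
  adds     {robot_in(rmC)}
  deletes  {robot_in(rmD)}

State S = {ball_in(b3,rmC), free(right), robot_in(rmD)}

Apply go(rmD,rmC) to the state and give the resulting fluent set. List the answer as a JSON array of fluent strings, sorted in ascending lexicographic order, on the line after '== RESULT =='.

Compute (S \ del) ∪ add:
  pre ⊆ S: {robot_in(rmD)} ⊆ S  — applicable
  S \ del = {ball_in(b3,rmC), free(right)}
  ∪ add   = {ball_in(b3,rmC), free(right), robot_in(rmC)}

== RESULT ==
["ball_in(b3,rmC)", "free(right)", "robot_in(rmC)"]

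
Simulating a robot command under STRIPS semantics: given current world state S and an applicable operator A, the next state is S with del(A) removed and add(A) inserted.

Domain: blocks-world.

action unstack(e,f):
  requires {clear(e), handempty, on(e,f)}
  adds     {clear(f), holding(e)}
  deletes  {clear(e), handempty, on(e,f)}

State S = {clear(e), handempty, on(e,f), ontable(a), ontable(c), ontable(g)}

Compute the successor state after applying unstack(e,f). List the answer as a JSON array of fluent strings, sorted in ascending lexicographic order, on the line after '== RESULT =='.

Progress:
  pre ⊆ S: {clear(e), handempty, on(e,f)} ⊆ S  — applicable
  S \ del = {ontable(a), ontable(c), ontable(g)}
  ∪ add   = {clear(f), holding(e), ontable(a), ontable(c), ontable(g)}

== RESULT ==
["clear(f)", "holding(e)", "ontable(a)", "ontable(c)", "ontable(g)"]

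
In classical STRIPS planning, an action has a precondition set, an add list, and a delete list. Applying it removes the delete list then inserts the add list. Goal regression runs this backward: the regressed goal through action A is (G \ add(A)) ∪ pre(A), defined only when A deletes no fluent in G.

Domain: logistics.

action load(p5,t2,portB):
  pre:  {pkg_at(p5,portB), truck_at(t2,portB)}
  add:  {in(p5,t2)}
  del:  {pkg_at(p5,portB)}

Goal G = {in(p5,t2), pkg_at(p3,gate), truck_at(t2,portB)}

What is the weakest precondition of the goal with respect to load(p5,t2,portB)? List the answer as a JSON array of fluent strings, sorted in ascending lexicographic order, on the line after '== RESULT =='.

Compute (G \ add) ∪ pre:
  G ∩ del = {}  (empty — regression defined)
  G \ add = {in(p5,t2), pkg_at(p3,gate), truck_at(t2,portB)} \ {in(p5,t2)} = {pkg_at(p3,gate), truck_at(t2,portB)}
  ∪ pre   = {pkg_at(p3,gate), truck_at(t2,portB)} ∪ {pkg_at(p5,portB), truck_at(t2,portB)}
          = {pkg_at(p3,gate), pkg_at(p5,portB), truck_at(t2,portB)}

== RESULT ==
["pkg_at(p3,gate)", "pkg_at(p5,portB)", "truck_at(t2,portB)"]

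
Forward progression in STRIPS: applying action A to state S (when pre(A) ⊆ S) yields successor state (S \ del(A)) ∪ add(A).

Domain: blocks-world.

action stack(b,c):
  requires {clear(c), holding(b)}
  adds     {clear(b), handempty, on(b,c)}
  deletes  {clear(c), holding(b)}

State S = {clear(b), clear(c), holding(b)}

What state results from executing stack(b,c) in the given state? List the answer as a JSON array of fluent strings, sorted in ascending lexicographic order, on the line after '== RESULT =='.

Compute (S \ del) ∪ add:
  pre ⊆ S: {clear(c), holding(b)} ⊆ S  — applicable
  S \ del = {clear(b)}
  ∪ add   = {clear(b), handempty, on(b,c)}

== RESULT ==
["clear(b)", "handempty", "on(b,c)"]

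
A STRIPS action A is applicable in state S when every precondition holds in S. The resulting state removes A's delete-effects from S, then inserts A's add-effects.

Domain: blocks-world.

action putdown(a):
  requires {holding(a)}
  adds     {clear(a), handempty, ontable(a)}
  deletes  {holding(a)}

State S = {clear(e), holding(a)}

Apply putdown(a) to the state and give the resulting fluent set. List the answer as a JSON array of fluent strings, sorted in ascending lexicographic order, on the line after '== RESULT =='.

Progress:
  pre ⊆ S: {holding(a)} ⊆ S  — applicable
  S \ del = {clear(e)}
  ∪ add   = {clear(a), clear(e), handempty, ontable(a)}

== RESULT ==
["clear(a)", "clear(e)", "handempty", "ontable(a)"]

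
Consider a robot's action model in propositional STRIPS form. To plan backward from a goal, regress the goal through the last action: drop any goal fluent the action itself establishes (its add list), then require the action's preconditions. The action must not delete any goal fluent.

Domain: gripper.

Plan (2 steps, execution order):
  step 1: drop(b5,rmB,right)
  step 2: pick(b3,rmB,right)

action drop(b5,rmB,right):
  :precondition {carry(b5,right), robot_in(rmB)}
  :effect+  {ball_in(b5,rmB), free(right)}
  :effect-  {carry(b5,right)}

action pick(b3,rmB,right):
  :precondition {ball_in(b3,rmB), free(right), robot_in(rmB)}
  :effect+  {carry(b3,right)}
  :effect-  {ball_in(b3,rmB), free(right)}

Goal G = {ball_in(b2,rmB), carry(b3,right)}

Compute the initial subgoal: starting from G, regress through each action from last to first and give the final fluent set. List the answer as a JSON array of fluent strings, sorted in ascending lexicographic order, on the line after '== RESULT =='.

Work backward from the goal:
  through step 2 (pick(b3,rmB,right)): drop {carry(b3,right)}, keep {ball_in(b2,rmB)}, require {ball_in(b3,rmB), free(right), robot_in(rmB)}
    → {ball_in(b2,rmB), ball_in(b3,rmB), free(right), robot_in(rmB)}
  through step 1 (drop(b5,rmB,right)): drop {free(right)}, keep {ball_in(b2,rmB), ball_in(b3,rmB), robot_in(rmB)}, require {carry(b5,right), robot_in(rmB)}
    → {ball_in(b2,rmB), ball_in(b3,rmB), carry(b5,right), robot_in(rmB)}

== RESULT ==
["ball_in(b2,rmB)", "ball_in(b3,rmB)", "carry(b5,right)", "robot_in(rmB)"]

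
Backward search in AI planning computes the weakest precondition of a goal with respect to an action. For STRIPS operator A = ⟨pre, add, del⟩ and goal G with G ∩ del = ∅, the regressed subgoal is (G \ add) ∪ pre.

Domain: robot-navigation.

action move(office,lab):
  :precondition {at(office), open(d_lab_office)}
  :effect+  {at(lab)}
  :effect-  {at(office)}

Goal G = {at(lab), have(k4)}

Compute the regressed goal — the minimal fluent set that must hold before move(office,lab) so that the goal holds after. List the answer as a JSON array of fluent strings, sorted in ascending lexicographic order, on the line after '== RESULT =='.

Regress:
  G ∩ del = {}  (empty — regression defined)
  G \ add = {at(lab), have(k4)} \ {at(lab)} = {have(k4)}
  ∪ pre   = {have(k4)} ∪ {at(office), open(d_lab_office)}
          = {at(office), have(k4), open(d_lab_office)}

== RESULT ==
["at(office)", "have(k4)", "open(d_lab_office)"]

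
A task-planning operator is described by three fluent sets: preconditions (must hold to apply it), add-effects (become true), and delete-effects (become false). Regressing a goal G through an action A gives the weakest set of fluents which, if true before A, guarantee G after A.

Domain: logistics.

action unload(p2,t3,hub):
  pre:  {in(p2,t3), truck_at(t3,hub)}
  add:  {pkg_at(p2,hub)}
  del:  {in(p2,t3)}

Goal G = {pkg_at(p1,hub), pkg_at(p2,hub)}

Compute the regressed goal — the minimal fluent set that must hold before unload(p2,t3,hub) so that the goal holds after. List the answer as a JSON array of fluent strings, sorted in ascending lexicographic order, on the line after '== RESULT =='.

Regress:
  G ∩ del = {}  (empty — regression defined)
  G \ add = {pkg_at(p1,hub), pkg_at(p2,hub)} \ {pkg_at(p2,hub)} = {pkg_at(p1,hub)}
  ∪ pre   = {pkg_at(p1,hub)} ∪ {in(p2,t3), truck_at(t3,hub)}
          = {in(p2,t3), pkg_at(p1,hub), truck_at(t3,hub)}

== RESULT ==
["in(p2,t3)", "pkg_at(p1,hub)", "truck_at(t3,hub)"]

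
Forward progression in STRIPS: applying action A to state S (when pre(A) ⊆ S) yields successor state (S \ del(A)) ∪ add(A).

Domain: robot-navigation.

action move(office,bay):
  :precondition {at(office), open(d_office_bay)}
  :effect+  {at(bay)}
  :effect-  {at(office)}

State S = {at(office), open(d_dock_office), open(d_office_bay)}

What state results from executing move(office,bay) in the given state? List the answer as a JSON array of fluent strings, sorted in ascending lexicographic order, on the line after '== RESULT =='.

Compute (S \ del) ∪ add:
  pre ⊆ S: {at(office), open(d_office_bay)} ⊆ S  — applicable
  S \ del = {open(d_dock_office), open(d_office_bay)}
  ∪ add   = {at(bay), open(d_dock_office), open(d_office_bay)}

== RESULT ==
["at(bay)", "open(d_dock_office)", "open(d_office_bay)"]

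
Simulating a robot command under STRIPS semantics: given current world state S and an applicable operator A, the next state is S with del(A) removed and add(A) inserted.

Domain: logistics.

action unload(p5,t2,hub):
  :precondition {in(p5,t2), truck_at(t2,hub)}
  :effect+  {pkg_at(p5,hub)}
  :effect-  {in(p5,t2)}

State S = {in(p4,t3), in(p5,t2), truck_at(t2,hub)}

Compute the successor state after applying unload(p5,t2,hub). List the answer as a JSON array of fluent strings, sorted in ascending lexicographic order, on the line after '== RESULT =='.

Compute (S \ del) ∪ add:
  pre ⊆ S: {in(p5,t2), truck_at(t2,hub)} ⊆ S  — applicable
  S \ del = {in(p4,t3), truck_at(t2,hub)}
  ∪ add   = {in(p4,t3), pkg_at(p5,hub), truck_at(t2,hub)}

== RESULT ==
["in(p4,t3)", "pkg_at(p5,hub)", "truck_at(t2,hub)"]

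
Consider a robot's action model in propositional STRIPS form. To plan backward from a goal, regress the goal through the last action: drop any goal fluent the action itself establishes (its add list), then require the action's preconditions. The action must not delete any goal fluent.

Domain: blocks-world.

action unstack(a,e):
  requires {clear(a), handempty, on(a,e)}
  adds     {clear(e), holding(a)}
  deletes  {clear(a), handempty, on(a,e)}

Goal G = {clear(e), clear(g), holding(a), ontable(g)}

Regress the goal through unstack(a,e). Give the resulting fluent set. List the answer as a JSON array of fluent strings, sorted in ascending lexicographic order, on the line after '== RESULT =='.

Regress:
  G ∩ del = {}  (empty — regression defined)
  G \ add = {clear(e), clear(g), holding(a), ontable(g)} \ {clear(e), holding(a)} = {clear(g), ontable(g)}
  ∪ pre   = {clear(g), ontable(g)} ∪ {clear(a), handempty, on(a,e)}
          = {clear(a), clear(g), handempty, on(a,e), ontable(g)}

== RESULT ==
["clear(a)", "clear(g)", "handempty", "on(a,e)", "ontable(g)"]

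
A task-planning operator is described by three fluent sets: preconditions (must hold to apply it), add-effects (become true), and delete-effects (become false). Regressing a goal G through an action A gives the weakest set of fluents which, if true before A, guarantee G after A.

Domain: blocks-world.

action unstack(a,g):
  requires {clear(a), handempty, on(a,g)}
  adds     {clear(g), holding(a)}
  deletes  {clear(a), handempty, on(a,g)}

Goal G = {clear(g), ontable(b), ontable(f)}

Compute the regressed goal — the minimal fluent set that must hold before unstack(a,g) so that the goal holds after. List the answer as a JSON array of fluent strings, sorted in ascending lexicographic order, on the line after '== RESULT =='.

Compute (G \ add) ∪ pre:
  G ∩ del = {}  (empty — regression defined)
  G \ add = {clear(g), ontable(b), ontable(f)} \ {clear(g), holding(a)} = {ontable(b), ontable(f)}
  ∪ pre   = {ontable(b), ontable(f)} ∪ {clear(a), handempty, on(a,g)}
          = {clear(a), handempty, on(a,g), ontable(b), ontable(f)}

== RESULT ==
["clear(a)", "handempty", "on(a,g)", "ontable(b)", "ontable(f)"]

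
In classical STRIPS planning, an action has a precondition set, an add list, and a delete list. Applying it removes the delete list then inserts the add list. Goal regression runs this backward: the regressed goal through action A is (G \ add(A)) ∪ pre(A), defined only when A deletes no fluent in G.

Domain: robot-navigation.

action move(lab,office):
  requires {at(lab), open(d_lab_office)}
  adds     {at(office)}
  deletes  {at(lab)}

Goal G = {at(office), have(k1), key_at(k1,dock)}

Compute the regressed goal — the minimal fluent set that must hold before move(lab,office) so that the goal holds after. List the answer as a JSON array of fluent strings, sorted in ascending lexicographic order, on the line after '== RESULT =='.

Regress:
  G ∩ del = {}  (empty — regression defined)
  G \ add = {at(office), have(k1), key_at(k1,dock)} \ {at(office)} = {have(k1), key_at(k1,dock)}
  ∪ pre   = {have(k1), key_at(k1,dock)} ∪ {at(lab), open(d_lab_office)}
          = {at(lab), have(k1), key_at(k1,dock), open(d_lab_office)}

== RESULT ==
["at(lab)", "have(k1)", "key_at(k1,dock)", "open(d_lab_office)"]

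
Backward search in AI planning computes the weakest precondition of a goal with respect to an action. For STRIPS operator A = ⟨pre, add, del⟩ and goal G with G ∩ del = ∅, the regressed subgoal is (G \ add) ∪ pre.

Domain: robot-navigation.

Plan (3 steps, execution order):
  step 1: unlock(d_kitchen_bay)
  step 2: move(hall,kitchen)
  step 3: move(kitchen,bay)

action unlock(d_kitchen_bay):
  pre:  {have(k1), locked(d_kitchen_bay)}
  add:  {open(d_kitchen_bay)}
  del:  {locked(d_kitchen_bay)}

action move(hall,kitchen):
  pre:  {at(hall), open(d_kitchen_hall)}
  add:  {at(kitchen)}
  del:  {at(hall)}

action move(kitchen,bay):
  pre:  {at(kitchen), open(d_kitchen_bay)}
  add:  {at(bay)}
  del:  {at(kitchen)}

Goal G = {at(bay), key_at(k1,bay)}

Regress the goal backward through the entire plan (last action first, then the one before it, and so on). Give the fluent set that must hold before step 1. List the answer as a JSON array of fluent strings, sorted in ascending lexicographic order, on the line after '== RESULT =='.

Work backward from the goal:
  through step 3 (move(kitchen,bay)): drop {at(bay)}, keep {key_at(k1,bay)}, require {at(kitchen), open(d_kitchen_bay)}
    → {at(kitchen), key_at(k1,bay), open(d_kitchen_bay)}
  through step 2 (move(hall,kitchen)): drop {at(kitchen)}, keep {key_at(k1,bay), open(d_kitchen_bay)}, require {at(hall), open(d_kitchen_hall)}
    → {at(hall), key_at(k1,bay), open(d_kitchen_bay), open(d_kitchen_hall)}
  through step 1 (unlock(d_kitchen_bay)): drop {open(d_kitchen_bay)}, keep {at(hall), key_at(k1,bay), open(d_kitchen_hall)}, require {have(k1), locked(d_kitchen_bay)}
    → {at(hall), have(k1), key_at(k1,bay), locked(d_kitchen_bay), open(d_kitchen_hall)}

== RESULT ==
["at(hall)", "have(k1)", "key_at(k1,bay)", "locked(d_kitchen_bay)", "open(d_kitchen_hall)"]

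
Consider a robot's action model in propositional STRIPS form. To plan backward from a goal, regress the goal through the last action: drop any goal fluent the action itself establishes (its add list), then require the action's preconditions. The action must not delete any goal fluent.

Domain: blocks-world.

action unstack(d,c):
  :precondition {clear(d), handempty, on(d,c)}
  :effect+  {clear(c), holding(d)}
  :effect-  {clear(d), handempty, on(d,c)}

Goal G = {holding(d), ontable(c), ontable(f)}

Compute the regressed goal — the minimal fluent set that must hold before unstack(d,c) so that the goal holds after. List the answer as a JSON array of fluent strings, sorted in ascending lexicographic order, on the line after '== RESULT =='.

Regress:
  G ∩ del = {}  (empty — regression defined)
  G \ add = {holding(d), ontable(c), ontable(f)} \ {clear(c), holding(d)} = {ontable(c), ontable(f)}
  ∪ pre   = {ontable(c), ontable(f)} ∪ {clear(d), handempty, on(d,c)}
          = {clear(d), handempty, on(d,c), ontable(c), ontable(f)}

== RESULT ==
["clear(d)", "handempty", "on(d,c)", "ontable(c)", "ontable(f)"]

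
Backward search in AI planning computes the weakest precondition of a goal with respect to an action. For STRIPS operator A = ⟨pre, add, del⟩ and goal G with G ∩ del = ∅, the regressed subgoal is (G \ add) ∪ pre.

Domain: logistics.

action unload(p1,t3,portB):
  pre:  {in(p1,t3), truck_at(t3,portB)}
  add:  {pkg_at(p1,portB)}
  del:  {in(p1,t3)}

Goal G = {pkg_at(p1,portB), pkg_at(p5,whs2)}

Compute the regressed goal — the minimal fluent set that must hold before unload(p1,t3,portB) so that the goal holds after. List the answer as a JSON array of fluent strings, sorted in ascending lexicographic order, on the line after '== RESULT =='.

Regress:
  G ∩ del = {}  (empty — regression defined)
  G \ add = {pkg_at(p1,portB), pkg_at(p5,whs2)} \ {pkg_at(p1,portB)} = {pkg_at(p5,whs2)}
  ∪ pre   = {pkg_at(p5,whs2)} ∪ {in(p1,t3), truck_at(t3,portB)}
          = {in(p1,t3), pkg_at(p5,whs2), truck_at(t3,portB)}

== RESULT ==
["in(p1,t3)", "pkg_at(p5,whs2)", "truck_at(t3,portB)"]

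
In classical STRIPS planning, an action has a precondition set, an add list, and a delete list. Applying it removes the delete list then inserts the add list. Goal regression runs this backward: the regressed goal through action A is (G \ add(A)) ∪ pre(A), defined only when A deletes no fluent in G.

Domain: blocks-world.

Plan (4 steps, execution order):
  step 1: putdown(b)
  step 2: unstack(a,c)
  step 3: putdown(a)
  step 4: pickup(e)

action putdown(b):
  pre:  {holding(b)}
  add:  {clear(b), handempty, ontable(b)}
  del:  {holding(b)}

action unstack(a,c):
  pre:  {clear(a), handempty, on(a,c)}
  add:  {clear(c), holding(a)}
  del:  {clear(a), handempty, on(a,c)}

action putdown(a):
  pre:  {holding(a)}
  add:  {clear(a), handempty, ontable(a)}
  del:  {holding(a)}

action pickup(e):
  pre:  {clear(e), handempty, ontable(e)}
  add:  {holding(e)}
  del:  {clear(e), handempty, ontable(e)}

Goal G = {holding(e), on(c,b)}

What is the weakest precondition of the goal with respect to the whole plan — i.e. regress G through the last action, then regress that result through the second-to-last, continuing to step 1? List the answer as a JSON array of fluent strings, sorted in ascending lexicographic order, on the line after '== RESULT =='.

Work backward from the goal:
  through step 4 (pickup(e)): drop {holding(e)}, keep {on(c,b)}, require {clear(e), handempty, ontable(e)}
    → {clear(e), handempty, on(c,b), ontable(e)}
  through step 3 (putdown(a)): drop {handempty}, keep {clear(e), on(c,b), ontable(e)}, require {holding(a)}
    → {clear(e), holding(a), on(c,b), ontable(e)}
  through step 2 (unstack(a,c)): drop {holding(a)}, keep {clear(e), on(c,b), ontable(e)}, require {clear(a), handempty, on(a,c)}
    → {clear(a), clear(e), handempty, on(a,c), on(c,b), ontable(e)}
  through step 1 (putdown(b)): drop {handempty}, keep {clear(a), clear(e), on(a,c), on(c,b), ontable(e)}, require {holding(b)}
    → {clear(a), clear(e), holding(b), on(a,c), on(c,b), ontable(e)}

== RESULT ==
["clear(a)", "clear(e)", "holding(b)", "on(a,c)", "on(c,b)", "ontable(e)"]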